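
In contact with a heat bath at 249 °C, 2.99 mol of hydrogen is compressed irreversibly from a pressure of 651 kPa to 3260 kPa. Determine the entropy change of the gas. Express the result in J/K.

Entropy is a state function, so ΔS_gas depends only on the end states.
For an isothermal ideal gas ΔS_gas = nR ln(P₁/P₂) = 2.99 × 8.314 × ln(651/3260) = -40 J/K.

ΔS_gas = -40 J/K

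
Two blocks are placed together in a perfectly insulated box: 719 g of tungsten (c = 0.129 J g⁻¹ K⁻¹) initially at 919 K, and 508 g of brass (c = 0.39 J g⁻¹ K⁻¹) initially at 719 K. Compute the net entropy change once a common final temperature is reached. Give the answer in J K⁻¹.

Energy balance: T_f = (m₁c₁T₁ + m₂c₂T₂)/(m₁c₁ + m₂c₂) = 782.77 K.
ΔS₁ = m₁c₁ ln(T_f/T₁) = 92.751 × ln(782.77/919) = -14.88 J/K.
ΔS₂ = m₂c₂ ln(T_f/T₂) = 198.12 × ln(782.77/719) = 16.84 J/K.
ΔS_total = -14.88 + 16.84 = 1.96 J/K.

ΔS_total = 1.96 J/K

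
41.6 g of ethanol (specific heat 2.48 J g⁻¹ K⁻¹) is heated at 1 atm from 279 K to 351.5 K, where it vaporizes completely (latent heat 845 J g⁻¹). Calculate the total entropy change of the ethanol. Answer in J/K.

ΔS = 124 J/K

Warming step: ΔS₁ = m c ln(T_tr/T_i) = 41.6 × 2.48 × ln(351.5/279) = 23.83 J/K.
Phase change: ΔS₂ = +mL/T_tr = 41.6 × 845 / 351.5 = 100 J/K.
ΔS_total = (23.83) + (100) = 124 J/K.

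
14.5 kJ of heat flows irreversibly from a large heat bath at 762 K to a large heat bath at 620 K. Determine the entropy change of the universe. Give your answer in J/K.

ΔS_hot = −Q/T_H = −14500/762 = -19.03 J/K and ΔS_cold = +Q/T_C = 14500/620 = 23.39 J/K.
ΔS_total = -19.03 + 23.39 = 4.36 J/K, positive as the second law requires.

ΔS_total = 4.36 J/K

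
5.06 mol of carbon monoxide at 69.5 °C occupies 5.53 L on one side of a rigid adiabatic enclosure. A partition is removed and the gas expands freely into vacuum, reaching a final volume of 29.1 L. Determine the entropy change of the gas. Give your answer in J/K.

ΔS_gas = 69.9 J/K

No heat is exchanged and no work is done, so the ideal-gas temperature stays constant.
Entropy is a state function; using a reversible isothermal path, ΔS_gas = nR ln(V₂/V₁) = 5.06 × 8.314 × ln(29.1/5.53) = 69.9 J/K.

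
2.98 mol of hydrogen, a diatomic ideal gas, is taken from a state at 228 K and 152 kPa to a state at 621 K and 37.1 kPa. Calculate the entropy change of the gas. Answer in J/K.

ΔS = 122 J/K

ΔS = nC_p ln(T₂/T₁) − nR ln(P₂/P₁), with C_p = 7R/2 = 29.1 J mol⁻¹ K⁻¹ for a diatomic ideal gas.
ΔS = 2.98 × [29.1 × ln(621/228) − 8.314 × ln(37.1/152)] = 122 J/K.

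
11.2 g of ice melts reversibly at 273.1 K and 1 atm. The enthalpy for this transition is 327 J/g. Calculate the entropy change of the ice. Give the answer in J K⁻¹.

ΔS = 13.4 J/K

Heat absorbed by the substance: Q = mL = 11.2 × 327 = 3662.4 J.
At constant T, ΔS = Q_rev/T = 3662.4 / 273.1 = 13.4 J/K.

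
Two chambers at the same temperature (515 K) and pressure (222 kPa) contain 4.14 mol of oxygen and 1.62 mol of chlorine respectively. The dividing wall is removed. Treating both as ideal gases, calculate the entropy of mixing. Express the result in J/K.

ΔS_mix = 28.5 J/K

Mole fractions: x_A = 4.14/5.76 = 0.719, x_B = 0.281.
ΔS_mix = −R(n_A ln x_A + n_B ln x_B) = −8.314 × (4.14 ln 0.719 + 1.62 ln 0.281) = 28.5 J/K.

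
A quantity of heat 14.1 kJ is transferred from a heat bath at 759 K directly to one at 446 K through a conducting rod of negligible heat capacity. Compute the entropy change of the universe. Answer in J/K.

ΔS_hot = −Q/T_H = −14100/759 = -18.58 J/K and ΔS_cold = +Q/T_C = 14100/446 = 31.61 J/K.
ΔS_total = -18.58 + 31.61 = 13 J/K, positive as the second law requires.

ΔS_total = 13 J/K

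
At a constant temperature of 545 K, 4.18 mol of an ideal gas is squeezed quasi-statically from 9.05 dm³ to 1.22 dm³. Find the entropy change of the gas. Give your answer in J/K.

ΔS_gas = -69.6 J/K

For an isothermal ideal gas ΔS_gas = nR ln(V₂/V₁) = 4.18 × 8.314 × ln(1.22/9.05) = -69.6 J/K.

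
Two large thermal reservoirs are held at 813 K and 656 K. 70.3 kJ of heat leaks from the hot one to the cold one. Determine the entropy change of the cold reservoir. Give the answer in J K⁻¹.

ΔS_cold = 107 J/K

The cold reservoir gains heat Q, so ΔS_cold = +Q/T_C = 70300/656 = 107 J/K.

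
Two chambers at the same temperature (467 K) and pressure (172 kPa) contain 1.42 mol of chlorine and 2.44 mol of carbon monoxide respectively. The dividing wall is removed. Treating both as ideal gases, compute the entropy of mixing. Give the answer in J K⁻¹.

Mole fractions: x_A = 1.42/3.86 = 0.368, x_B = 0.632.
ΔS_mix = −R(n_A ln x_A + n_B ln x_B) = −8.314 × (1.42 ln 0.368 + 2.44 ln 0.632) = 21.1 J/K.

ΔS_mix = 21.1 J/K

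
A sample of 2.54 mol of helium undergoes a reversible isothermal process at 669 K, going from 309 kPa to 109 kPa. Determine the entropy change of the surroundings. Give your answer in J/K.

For an isothermal ideal gas ΔS_gas = nR ln(P₁/P₂) = 2.54 × 8.314 × ln(309/109) = 22 J/K.
The process is reversible, so ΔS_surr = −ΔS_gas = -22 J/K and ΔS_universe = 0.

ΔS_surr = -22 J/K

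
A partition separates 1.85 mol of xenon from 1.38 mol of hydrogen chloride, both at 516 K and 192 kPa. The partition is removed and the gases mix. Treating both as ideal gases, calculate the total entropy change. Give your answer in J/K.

Mole fractions: x_A = 1.85/3.23 = 0.573, x_B = 0.427.
ΔS_mix = −R(n_A ln x_A + n_B ln x_B) = −8.314 × (1.85 ln 0.573 + 1.38 ln 0.427) = 18.3 J/K.

ΔS_mix = 18.3 J/K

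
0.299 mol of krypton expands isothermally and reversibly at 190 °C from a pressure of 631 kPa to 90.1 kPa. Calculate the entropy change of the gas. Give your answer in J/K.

For an isothermal ideal gas ΔS_gas = nR ln(P₁/P₂) = 0.299 × 8.314 × ln(631/90.1) = 4.84 J/K.

ΔS_gas = 4.84 J/K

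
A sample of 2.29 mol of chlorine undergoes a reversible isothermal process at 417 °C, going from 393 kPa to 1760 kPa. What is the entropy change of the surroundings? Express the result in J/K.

For an isothermal ideal gas ΔS_gas = nR ln(P₁/P₂) = 2.29 × 8.314 × ln(393/1760) = -28.5 J/K.
The process is reversible, so ΔS_surr = −ΔS_gas = 28.5 J/K and ΔS_universe = 0.

ΔS_surr = 28.5 J/K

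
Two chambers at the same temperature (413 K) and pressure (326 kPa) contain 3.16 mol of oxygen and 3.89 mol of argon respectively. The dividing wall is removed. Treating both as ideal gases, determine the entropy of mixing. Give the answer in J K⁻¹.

Mole fractions: x_A = 3.16/7.05 = 0.448, x_B = 0.552.
ΔS_mix = −R(n_A ln x_A + n_B ln x_B) = −8.314 × (3.16 ln 0.448 + 3.89 ln 0.552) = 40.3 J/K.

ΔS_mix = 40.3 J/K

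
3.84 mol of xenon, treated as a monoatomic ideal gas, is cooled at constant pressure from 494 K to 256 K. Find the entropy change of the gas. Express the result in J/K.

At constant pressure, ΔS = nC_p ln(T₂/T₁) with C_p = 5R/2 = 20.79 J mol⁻¹ K⁻¹.
ΔS = 3.84 × 20.79 × ln(256/494) = -52.5 J/K.

ΔS = -52.5 J/K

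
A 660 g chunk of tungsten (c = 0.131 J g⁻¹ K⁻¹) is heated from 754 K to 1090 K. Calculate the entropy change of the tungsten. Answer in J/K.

ΔS = ∫dQ_rev/T = m c ln(T₂/T₁) = 660 × 0.131 × ln(1090/754) = 31.9 J/K.

ΔS = 31.9 J/K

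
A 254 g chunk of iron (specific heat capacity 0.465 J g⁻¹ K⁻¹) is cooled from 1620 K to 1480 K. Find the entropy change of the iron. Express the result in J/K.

ΔS = ∫dQ_rev/T = m c ln(T₂/T₁) = 254 × 0.465 × ln(1480/1620) = -10.7 J/K.

ΔS = -10.7 J/K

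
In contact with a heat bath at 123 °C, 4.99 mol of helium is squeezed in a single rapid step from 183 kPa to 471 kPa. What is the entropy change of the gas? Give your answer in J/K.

ΔS_gas = -39.2 J/K

Entropy is a state function, so ΔS_gas depends only on the end states.
For an isothermal ideal gas ΔS_gas = nR ln(P₁/P₂) = 4.99 × 8.314 × ln(183/471) = -39.2 J/K.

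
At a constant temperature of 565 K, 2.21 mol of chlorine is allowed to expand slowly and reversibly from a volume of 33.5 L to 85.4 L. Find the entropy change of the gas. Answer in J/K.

ΔS_gas = 17.2 J/K

For an isothermal ideal gas ΔS_gas = nR ln(V₂/V₁) = 2.21 × 8.314 × ln(85.4/33.5) = 17.2 J/K.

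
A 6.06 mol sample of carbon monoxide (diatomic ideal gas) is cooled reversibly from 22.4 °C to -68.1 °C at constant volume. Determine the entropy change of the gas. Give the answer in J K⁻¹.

In kelvin: T₁ = 295.55 K, T₂ = 205.05 K. At constant volume, ΔS = nC_V ln(T₂/T₁) with C_V = 5R/2 = 20.79 J mol⁻¹ K⁻¹.
ΔS = 6.06 × 20.79 × ln(205.05/295.55) = -46 J/K.

ΔS = -46 J/K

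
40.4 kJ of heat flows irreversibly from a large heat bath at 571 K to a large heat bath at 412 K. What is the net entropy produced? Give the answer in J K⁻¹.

ΔS_hot = −Q/T_H = −40400/571 = -70.75 J/K and ΔS_cold = +Q/T_C = 40400/412 = 98.06 J/K.
ΔS_total = -70.75 + 98.06 = 27.3 J/K, positive as the second law requires.

ΔS_total = 27.3 J/K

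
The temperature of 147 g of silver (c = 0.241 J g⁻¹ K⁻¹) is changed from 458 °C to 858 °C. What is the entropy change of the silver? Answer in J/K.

ΔS = 15.5 J/K

In kelvin: T₁ = 731.15 K, T₂ = 1131.15 K. ΔS = ∫dQ_rev/T = m c ln(T₂/T₁) = 147 × 0.241 × ln(1131.15/731.15) = 15.5 J/K.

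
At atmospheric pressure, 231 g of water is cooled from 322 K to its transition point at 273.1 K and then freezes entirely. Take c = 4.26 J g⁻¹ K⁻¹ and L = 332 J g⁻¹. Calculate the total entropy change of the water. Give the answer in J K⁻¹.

Cooling step: ΔS₁ = m c ln(T_tr/T_i) = 231 × 4.26 × ln(273.1/322) = -162.1 J/K.
Phase change: ΔS₂ = −mL/T_tr = −231 × 332 / 273.1 = -280.8 J/K.
ΔS_total = (-162.1) + (-280.8) = -443 J/K.

ΔS = -443 J/K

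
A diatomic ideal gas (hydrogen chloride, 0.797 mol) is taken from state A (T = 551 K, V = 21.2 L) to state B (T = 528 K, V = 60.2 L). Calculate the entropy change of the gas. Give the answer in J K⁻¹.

Entropy is a state function: ΔS = nC_V ln(T₂/T₁) + nR ln(V₂/V₁), with C_V = 5R/2 = 20.79 J mol⁻¹ K⁻¹ for a diatomic ideal gas.
ΔS = 0.797 × [20.79 × ln(528/551) + 8.314 × ln(60.2/21.2)] = 6.21 J/K.

ΔS = 6.21 J/K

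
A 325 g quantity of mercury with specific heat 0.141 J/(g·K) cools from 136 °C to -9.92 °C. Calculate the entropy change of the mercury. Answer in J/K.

In kelvin: T₁ = 409.15 K, T₂ = 263.23 K. ΔS = ∫dQ_rev/T = m c ln(T₂/T₁) = 325 × 0.141 × ln(263.23/409.15) = -20.2 J/K.

ΔS = -20.2 J/K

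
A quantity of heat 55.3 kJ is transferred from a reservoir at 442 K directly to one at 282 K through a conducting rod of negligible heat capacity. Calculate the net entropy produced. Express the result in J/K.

ΔS_hot = −Q/T_H = −55300/442 = -125.1 J/K and ΔS_cold = +Q/T_C = 55300/282 = 196.1 J/K.
ΔS_total = -125.1 + 196.1 = 71 J/K, positive as the second law requires.

ΔS_total = 71 J/K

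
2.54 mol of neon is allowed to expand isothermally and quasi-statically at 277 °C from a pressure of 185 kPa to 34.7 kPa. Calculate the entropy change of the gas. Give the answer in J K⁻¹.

ΔS_gas = 35.3 J/K

For an isothermal ideal gas ΔS_gas = nR ln(P₁/P₂) = 2.54 × 8.314 × ln(185/34.7) = 35.3 J/K.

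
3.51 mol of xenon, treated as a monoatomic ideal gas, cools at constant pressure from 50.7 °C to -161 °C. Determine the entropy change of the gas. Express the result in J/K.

In kelvin: T₁ = 323.85 K, T₂ = 112.15 K. At constant pressure, ΔS = nC_p ln(T₂/T₁) with C_p = 5R/2 = 20.79 J mol⁻¹ K⁻¹.
ΔS = 3.51 × 20.79 × ln(112.15/323.85) = -77.4 J/K.

ΔS = -77.4 J/K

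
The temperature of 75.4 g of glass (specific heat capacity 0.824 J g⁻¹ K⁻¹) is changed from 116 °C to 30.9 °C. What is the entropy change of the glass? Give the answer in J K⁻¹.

In kelvin: T₁ = 389.15 K, T₂ = 304.05 K. ΔS = ∫dQ_rev/T = m c ln(T₂/T₁) = 75.4 × 0.824 × ln(304.05/389.15) = -15.3 J/K.

ΔS = -15.3 J/K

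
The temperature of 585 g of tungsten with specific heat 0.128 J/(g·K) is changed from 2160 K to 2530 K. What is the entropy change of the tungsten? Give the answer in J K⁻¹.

ΔS = ∫dQ_rev/T = m c ln(T₂/T₁) = 585 × 0.128 × ln(2530/2160) = 11.8 J/K.

ΔS = 11.8 J/K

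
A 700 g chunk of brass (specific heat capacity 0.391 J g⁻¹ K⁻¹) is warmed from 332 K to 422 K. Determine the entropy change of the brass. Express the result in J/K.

ΔS = ∫dQ_rev/T = m c ln(T₂/T₁) = 700 × 0.391 × ln(422/332) = 65.7 J/K.

ΔS = 65.7 J/K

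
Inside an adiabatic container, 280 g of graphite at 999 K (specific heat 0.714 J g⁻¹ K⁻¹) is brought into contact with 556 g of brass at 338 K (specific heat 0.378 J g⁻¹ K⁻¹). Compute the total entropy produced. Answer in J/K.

Energy balance: T_f = (m₁c₁T₁ + m₂c₂T₂)/(m₁c₁ + m₂c₂) = 660.24 K.
ΔS₁ = m₁c₁ ln(T_f/T₁) = 199.92 × ln(660.24/999) = -82.8 J/K.
ΔS₂ = m₂c₂ ln(T_f/T₂) = 210.168 × ln(660.24/338) = 140.7 J/K.
ΔS_total = -82.8 + 140.7 = 57.9 J/K.

ΔS_total = 57.9 J/K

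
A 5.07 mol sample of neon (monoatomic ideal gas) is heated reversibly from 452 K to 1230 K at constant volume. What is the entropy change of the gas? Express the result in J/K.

At constant volume, ΔS = nC_V ln(T₂/T₁) with C_V = 3R/2 = 12.47 J mol⁻¹ K⁻¹.
ΔS = 5.07 × 12.47 × ln(1230/452) = 63.3 J/K.

ΔS = 63.3 J/K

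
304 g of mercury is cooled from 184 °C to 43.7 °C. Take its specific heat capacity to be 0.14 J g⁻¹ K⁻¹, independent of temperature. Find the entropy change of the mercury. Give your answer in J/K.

In kelvin: T₁ = 457.15 K, T₂ = 316.85 K. ΔS = ∫dQ_rev/T = m c ln(T₂/T₁) = 304 × 0.14 × ln(316.85/457.15) = -15.6 J/K.

ΔS = -15.6 J/K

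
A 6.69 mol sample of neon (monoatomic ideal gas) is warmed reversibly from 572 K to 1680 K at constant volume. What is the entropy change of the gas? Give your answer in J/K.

ΔS = 89.9 J/K

At constant volume, ΔS = nC_V ln(T₂/T₁) with C_V = 3R/2 = 12.47 J mol⁻¹ K⁻¹.
ΔS = 6.69 × 12.47 × ln(1680/572) = 89.9 J/K.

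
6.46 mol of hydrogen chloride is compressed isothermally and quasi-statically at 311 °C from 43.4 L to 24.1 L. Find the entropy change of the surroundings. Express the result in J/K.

ΔS_surr = 31.6 J/K

For an isothermal ideal gas ΔS_gas = nR ln(V₂/V₁) = 6.46 × 8.314 × ln(24.1/43.4) = -31.6 J/K.
The process is reversible, so ΔS_surr = −ΔS_gas = 31.6 J/K and ΔS_universe = 0.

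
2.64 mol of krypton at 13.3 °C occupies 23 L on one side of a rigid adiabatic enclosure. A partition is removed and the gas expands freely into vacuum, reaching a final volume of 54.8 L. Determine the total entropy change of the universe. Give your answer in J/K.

ΔS_universe = 19.1 J/K

No heat is exchanged and no work is done, so the ideal-gas temperature stays constant.
Entropy is a state function; using a reversible isothermal path, ΔS_gas = nR ln(V₂/V₁) = 2.64 × 8.314 × ln(54.8/23) = 19.1 J/K.
The insulated surroundings exchange no heat, so ΔS_surr = 0 and ΔS_universe = ΔS_gas.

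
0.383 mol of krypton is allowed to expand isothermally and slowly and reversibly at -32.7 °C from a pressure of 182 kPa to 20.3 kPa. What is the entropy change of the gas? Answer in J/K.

For an isothermal ideal gas ΔS_gas = nR ln(P₁/P₂) = 0.383 × 8.314 × ln(182/20.3) = 6.98 J/K.

ΔS_gas = 6.98 J/K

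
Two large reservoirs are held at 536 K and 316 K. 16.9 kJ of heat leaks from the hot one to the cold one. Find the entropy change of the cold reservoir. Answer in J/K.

ΔS_cold = 53.5 J/K

The cold reservoir gains heat Q, so ΔS_cold = +Q/T_C = 16900/316 = 53.5 J/K.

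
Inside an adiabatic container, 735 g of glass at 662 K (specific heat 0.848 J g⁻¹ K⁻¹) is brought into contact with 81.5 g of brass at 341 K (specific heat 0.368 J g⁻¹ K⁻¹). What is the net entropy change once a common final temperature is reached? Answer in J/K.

Energy balance: T_f = (m₁c₁T₁ + m₂c₂T₂)/(m₁c₁ + m₂c₂) = 647.26 K.
ΔS₁ = m₁c₁ ln(T_f/T₁) = 623.28 × ln(647.26/662) = -14.03 J/K.
ΔS₂ = m₂c₂ ln(T_f/T₂) = 29.992 × ln(647.26/341) = 19.22 J/K.
ΔS_total = -14.03 + 19.22 = 5.19 J/K.

ΔS_total = 5.19 J/K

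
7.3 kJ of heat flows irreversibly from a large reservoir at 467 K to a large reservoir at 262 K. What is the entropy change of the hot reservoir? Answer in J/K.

The hot reservoir loses heat Q, so ΔS_hot = −Q/T_H = −7300/467 = -15.6 J/K.

ΔS_hot = -15.6 J/K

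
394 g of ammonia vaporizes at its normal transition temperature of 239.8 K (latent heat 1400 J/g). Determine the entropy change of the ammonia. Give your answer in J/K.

Heat absorbed by the substance: Q = mL = 394 × 1400 = 551600 J.
At constant T, ΔS = Q_rev/T = 551600 / 239.8 = 2300 J/K.

ΔS = 2300 J/K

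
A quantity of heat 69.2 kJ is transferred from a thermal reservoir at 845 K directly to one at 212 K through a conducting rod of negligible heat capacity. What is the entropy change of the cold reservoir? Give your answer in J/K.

ΔS_cold = 326 J/K

The cold reservoir gains heat Q, so ΔS_cold = +Q/T_C = 69200/212 = 326 J/K.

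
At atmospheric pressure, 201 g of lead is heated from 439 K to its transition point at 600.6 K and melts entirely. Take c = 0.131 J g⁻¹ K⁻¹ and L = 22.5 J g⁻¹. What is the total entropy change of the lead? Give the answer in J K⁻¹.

Warming step: ΔS₁ = m c ln(T_tr/T_i) = 201 × 0.131 × ln(600.6/439) = 8.253 J/K.
Phase change: ΔS₂ = +mL/T_tr = 201 × 22.5 / 600.6 = 7.53 J/K.
ΔS_total = (8.253) + (7.53) = 15.8 J/K.

ΔS = 15.8 J/K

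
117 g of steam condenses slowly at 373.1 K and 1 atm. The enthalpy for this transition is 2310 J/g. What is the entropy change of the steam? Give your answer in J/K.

ΔS = -724 J/K

Heat released by the substance: Q = −mL = −117 × 2310 = −270270 J.
At constant T, ΔS = Q_rev/T = −270270 / 373.1 = -724 J/K.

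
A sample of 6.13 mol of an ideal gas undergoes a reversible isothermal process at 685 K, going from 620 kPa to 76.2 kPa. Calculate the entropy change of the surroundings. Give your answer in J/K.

For an isothermal ideal gas ΔS_gas = nR ln(P₁/P₂) = 6.13 × 8.314 × ln(620/76.2) = 107 J/K.
The process is reversible, so ΔS_surr = −ΔS_gas = -107 J/K and ΔS_universe = 0.

ΔS_surr = -107 J/K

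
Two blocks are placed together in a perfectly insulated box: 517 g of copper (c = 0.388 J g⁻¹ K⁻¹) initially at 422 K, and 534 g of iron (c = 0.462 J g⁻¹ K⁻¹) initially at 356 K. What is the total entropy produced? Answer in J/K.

ΔS_total = 1.61 J/K

Energy balance: T_f = (m₁c₁T₁ + m₂c₂T₂)/(m₁c₁ + m₂c₂) = 385.6 K.
ΔS₁ = m₁c₁ ln(T_f/T₁) = 200.596 × ln(385.6/422) = -18.096 J/K.
ΔS₂ = m₂c₂ ln(T_f/T₂) = 246.708 × ln(385.6/356) = 19.703 J/K.
ΔS_total = -18.096 + 19.703 = 1.61 J/K.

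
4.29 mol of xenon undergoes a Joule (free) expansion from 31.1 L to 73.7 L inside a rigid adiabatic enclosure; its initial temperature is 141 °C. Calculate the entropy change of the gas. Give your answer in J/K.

ΔS_gas = 30.8 J/K

For an ideal gas in free expansion Q = 0 and W = 0, so T is unchanged.
Entropy is a state function; using a reversible isothermal path, ΔS_gas = nR ln(V₂/V₁) = 4.29 × 8.314 × ln(73.7/31.1) = 30.8 J/K.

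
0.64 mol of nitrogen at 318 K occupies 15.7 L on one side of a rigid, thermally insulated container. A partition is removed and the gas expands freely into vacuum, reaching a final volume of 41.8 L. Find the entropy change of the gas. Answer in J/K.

ΔS_gas = 5.21 J/K

For an ideal gas in free expansion Q = 0 and W = 0, so T is unchanged.
Entropy is a state function; using a reversible isothermal path, ΔS_gas = nR ln(V₂/V₁) = 0.64 × 8.314 × ln(41.8/15.7) = 5.21 J/K.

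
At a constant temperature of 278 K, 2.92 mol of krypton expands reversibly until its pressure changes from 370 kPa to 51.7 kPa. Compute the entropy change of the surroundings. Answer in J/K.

ΔS_surr = -47.8 J/K

For an isothermal ideal gas ΔS_gas = nR ln(P₁/P₂) = 2.92 × 8.314 × ln(370/51.7) = 47.8 J/K.
The process is reversible, so ΔS_surr = −ΔS_gas = -47.8 J/K and ΔS_universe = 0.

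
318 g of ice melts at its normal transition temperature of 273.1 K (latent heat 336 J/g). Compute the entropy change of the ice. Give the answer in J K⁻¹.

ΔS = 391 J/K

Heat absorbed by the substance: Q = mL = 318 × 336 = 106848 J.
At constant T, ΔS = Q_rev/T = 106848 / 273.1 = 391 J/K.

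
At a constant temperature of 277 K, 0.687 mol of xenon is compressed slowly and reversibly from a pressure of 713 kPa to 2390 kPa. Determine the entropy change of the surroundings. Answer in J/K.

For an isothermal ideal gas ΔS_gas = nR ln(P₁/P₂) = 0.687 × 8.314 × ln(713/2390) = -6.91 J/K.
The process is reversible, so ΔS_surr = −ΔS_gas = 6.91 J/K and ΔS_universe = 0.

ΔS_surr = 6.91 J/K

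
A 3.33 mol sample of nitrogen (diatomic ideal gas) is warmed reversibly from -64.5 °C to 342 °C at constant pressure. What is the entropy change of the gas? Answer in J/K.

In kelvin: T₁ = 208.65 K, T₂ = 615.15 K. At constant pressure, ΔS = nC_p ln(T₂/T₁) with C_p = 7R/2 = 29.1 J mol⁻¹ K⁻¹.
ΔS = 3.33 × 29.1 × ln(615.15/208.65) = 105 J/K.

ΔS = 105 J/K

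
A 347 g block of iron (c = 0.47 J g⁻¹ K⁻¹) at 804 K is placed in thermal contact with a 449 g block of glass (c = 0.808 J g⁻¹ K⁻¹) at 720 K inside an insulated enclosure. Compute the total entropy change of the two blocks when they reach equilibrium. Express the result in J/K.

Energy balance: T_f = (m₁c₁T₁ + m₂c₂T₂)/(m₁c₁ + m₂c₂) = 746.05 K.
ΔS₁ = m₁c₁ ln(T_f/T₁) = 163.09 × ln(746.05/804) = -12.2 J/K.
ΔS₂ = m₂c₂ ln(T_f/T₂) = 362.792 × ln(746.05/720) = 12.894 J/K.
ΔS_total = -12.2 + 12.894 = 0.694 J/K.

ΔS_total = 0.694 J/K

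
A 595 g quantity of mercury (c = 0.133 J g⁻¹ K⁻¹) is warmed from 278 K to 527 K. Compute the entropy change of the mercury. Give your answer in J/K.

ΔS = 50.6 J/K

ΔS = ∫dQ_rev/T = m c ln(T₂/T₁) = 595 × 0.133 × ln(527/278) = 50.6 J/K.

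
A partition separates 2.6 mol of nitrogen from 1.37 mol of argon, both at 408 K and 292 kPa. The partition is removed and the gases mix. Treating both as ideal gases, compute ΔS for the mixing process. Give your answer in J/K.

Mole fractions: x_A = 2.6/3.97 = 0.655, x_B = 0.345.
ΔS_mix = −R(n_A ln x_A + n_B ln x_B) = −8.314 × (2.6 ln 0.655 + 1.37 ln 0.345) = 21.3 J/K.

ΔS_mix = 21.3 J/K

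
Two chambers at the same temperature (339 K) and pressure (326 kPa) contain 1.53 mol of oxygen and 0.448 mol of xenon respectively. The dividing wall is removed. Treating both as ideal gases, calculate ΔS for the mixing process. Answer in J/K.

Mole fractions: x_A = 1.53/1.98 = 0.774, x_B = 0.226.
ΔS_mix = −R(n_A ln x_A + n_B ln x_B) = −8.314 × (1.53 ln 0.774 + 0.448 ln 0.226) = 8.8 J/K.

ΔS_mix = 8.8 J/K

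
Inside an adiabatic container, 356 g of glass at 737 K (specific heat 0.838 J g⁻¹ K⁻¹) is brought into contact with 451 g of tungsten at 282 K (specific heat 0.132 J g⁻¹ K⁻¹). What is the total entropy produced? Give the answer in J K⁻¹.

Energy balance: T_f = (m₁c₁T₁ + m₂c₂T₂)/(m₁c₁ + m₂c₂) = 661.31 K.
ΔS₁ = m₁c₁ ln(T_f/T₁) = 298.328 × ln(661.31/737) = -32.33 J/K.
ΔS₂ = m₂c₂ ln(T_f/T₂) = 59.532 × ln(661.31/282) = 50.74 J/K.
ΔS_total = -32.33 + 50.74 = 18.4 J/K.

ΔS_total = 18.4 J/K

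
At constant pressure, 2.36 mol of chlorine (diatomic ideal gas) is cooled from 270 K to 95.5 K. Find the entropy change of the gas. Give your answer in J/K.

ΔS = -71.4 J/K

At constant pressure, ΔS = nC_p ln(T₂/T₁) with C_p = 7R/2 = 29.1 J mol⁻¹ K⁻¹.
ΔS = 2.36 × 29.1 × ln(95.5/270) = -71.4 J/K.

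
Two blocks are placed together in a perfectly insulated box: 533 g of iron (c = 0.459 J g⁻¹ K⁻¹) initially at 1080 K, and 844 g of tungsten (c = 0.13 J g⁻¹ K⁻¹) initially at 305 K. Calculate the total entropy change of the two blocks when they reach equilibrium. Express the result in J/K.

Energy balance: T_f = (m₁c₁T₁ + m₂c₂T₂)/(m₁c₁ + m₂c₂) = 840.04 K.
ΔS₁ = m₁c₁ ln(T_f/T₁) = 244.647 × ln(840.04/1080) = -61.47 J/K.
ΔS₂ = m₂c₂ ln(T_f/T₂) = 109.72 × ln(840.04/305) = 111.2 J/K.
ΔS_total = -61.47 + 111.2 = 49.7 J/K.

ΔS_total = 49.7 J/K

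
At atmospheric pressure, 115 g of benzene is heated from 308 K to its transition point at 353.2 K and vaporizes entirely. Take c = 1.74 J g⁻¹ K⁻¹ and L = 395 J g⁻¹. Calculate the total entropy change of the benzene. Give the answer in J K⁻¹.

Warming step: ΔS₁ = m c ln(T_tr/T_i) = 115 × 1.74 × ln(353.2/308) = 27.4 J/K.
Phase change: ΔS₂ = +mL/T_tr = 115 × 395 / 353.2 = 128.6 J/K.
ΔS_total = (27.4) + (128.6) = 156 J/K.

ΔS = 156 J/K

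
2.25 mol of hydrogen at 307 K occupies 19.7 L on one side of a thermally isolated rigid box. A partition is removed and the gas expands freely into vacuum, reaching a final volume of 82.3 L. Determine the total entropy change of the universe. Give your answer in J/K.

ΔS_universe = 26.7 J/K

For an ideal gas in free expansion Q = 0 and W = 0, so T is unchanged.
Entropy is a state function; using a reversible isothermal path, ΔS_gas = nR ln(V₂/V₁) = 2.25 × 8.314 × ln(82.3/19.7) = 26.7 J/K.
The insulated surroundings exchange no heat, so ΔS_surr = 0 and ΔS_universe = ΔS_gas.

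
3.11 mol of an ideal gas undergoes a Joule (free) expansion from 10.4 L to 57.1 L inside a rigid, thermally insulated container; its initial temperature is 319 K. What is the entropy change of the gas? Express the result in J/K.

ΔS_gas = 44 J/K

For an ideal gas in free expansion Q = 0 and W = 0, so T is unchanged.
Entropy is a state function; using a reversible isothermal path, ΔS_gas = nR ln(V₂/V₁) = 3.11 × 8.314 × ln(57.1/10.4) = 44 J/K.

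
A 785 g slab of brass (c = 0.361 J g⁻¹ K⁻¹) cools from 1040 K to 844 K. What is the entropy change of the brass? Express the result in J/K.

ΔS = -59.2 J/K

ΔS = ∫dQ_rev/T = m c ln(T₂/T₁) = 785 × 0.361 × ln(844/1040) = -59.2 J/K.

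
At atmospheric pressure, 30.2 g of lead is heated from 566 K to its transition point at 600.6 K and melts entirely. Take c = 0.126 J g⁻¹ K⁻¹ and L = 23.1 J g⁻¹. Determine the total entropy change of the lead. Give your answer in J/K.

ΔS = 1.39 J/K

Warming step: ΔS₁ = m c ln(T_tr/T_i) = 30.2 × 0.126 × ln(600.6/566) = 0.2258 J/K.
Phase change: ΔS₂ = +mL/T_tr = 30.2 × 23.1 / 600.6 = 1.162 J/K.
ΔS_total = (0.2258) + (1.162) = 1.39 J/K.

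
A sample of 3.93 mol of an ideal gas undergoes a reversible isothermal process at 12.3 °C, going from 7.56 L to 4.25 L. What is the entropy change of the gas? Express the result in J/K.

For an isothermal ideal gas ΔS_gas = nR ln(V₂/V₁) = 3.93 × 8.314 × ln(4.25/7.56) = -18.8 J/K.

ΔS_gas = -18.8 J/K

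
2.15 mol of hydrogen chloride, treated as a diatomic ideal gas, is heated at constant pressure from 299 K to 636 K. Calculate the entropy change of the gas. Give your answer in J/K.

ΔS = 47.2 J/K

At constant pressure, ΔS = nC_p ln(T₂/T₁) with C_p = 7R/2 = 29.1 J mol⁻¹ K⁻¹.
ΔS = 2.15 × 29.1 × ln(636/299) = 47.2 J/K.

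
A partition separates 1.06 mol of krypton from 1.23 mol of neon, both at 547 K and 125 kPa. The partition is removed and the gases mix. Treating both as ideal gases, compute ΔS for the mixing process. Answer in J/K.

Mole fractions: x_A = 1.06/2.29 = 0.463, x_B = 0.537.
ΔS_mix = −R(n_A ln x_A + n_B ln x_B) = −8.314 × (1.06 ln 0.463 + 1.23 ln 0.537) = 13.1 J/K.

ΔS_mix = 13.1 J/K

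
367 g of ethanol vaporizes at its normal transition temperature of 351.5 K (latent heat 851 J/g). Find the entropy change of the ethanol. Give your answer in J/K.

ΔS = 889 J/K

Heat absorbed by the substance: Q = mL = 367 × 851 = 312317 J.
At constant T, ΔS = Q_rev/T = 312317 / 351.5 = 889 J/K.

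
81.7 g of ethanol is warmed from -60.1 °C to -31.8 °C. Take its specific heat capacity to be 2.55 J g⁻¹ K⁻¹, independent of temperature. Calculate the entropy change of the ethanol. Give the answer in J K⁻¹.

ΔS = 26 J/K

In kelvin: T₁ = 213.05 K, T₂ = 241.35 K. ΔS = ∫dQ_rev/T = m c ln(T₂/T₁) = 81.7 × 2.55 × ln(241.35/213.05) = 26 J/K.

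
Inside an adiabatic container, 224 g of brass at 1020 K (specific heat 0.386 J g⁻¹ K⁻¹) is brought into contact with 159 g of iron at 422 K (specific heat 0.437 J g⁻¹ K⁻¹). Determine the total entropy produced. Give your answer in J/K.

Energy balance: T_f = (m₁c₁T₁ + m₂c₂T₂)/(m₁c₁ + m₂c₂) = 753.56 K.
ΔS₁ = m₁c₁ ln(T_f/T₁) = 86.464 × ln(753.56/1020) = -26.18 J/K.
ΔS₂ = m₂c₂ ln(T_f/T₂) = 69.483 × ln(753.56/422) = 40.29 J/K.
ΔS_total = -26.18 + 40.29 = 14.1 J/K.

ΔS_total = 14.1 J/K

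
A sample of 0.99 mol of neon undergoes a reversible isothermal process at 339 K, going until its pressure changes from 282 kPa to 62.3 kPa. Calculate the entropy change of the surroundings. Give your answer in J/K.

For an isothermal ideal gas ΔS_gas = nR ln(P₁/P₂) = 0.99 × 8.314 × ln(282/62.3) = 12.4 J/K.
The process is reversible, so ΔS_surr = −ΔS_gas = -12.4 J/K and ΔS_universe = 0.

ΔS_surr = -12.4 J/K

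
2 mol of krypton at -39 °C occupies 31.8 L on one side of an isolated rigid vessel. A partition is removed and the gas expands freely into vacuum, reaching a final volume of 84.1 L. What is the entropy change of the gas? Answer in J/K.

No heat is exchanged and no work is done, so the ideal-gas temperature stays constant.
Entropy is a state function; using a reversible isothermal path, ΔS_gas = nR ln(V₂/V₁) = 2 × 8.314 × ln(84.1/31.8) = 16.2 J/K.

ΔS_gas = 16.2 J/K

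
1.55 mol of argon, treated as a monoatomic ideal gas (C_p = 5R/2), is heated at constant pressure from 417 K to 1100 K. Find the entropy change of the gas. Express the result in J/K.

ΔS = 31.2 J/K

At constant pressure, ΔS = nC_p ln(T₂/T₁) with C_p = 5R/2 = 20.79 J mol⁻¹ K⁻¹.
ΔS = 1.55 × 20.79 × ln(1100/417) = 31.2 J/K.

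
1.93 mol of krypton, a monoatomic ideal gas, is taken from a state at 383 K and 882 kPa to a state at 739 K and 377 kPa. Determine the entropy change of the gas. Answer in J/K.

ΔS = nC_p ln(T₂/T₁) − nR ln(P₂/P₁), with C_p = 5R/2 = 20.79 J mol⁻¹ K⁻¹ for a monoatomic ideal gas.
ΔS = 1.93 × [20.79 × ln(739/383) − 8.314 × ln(377/882)] = 40 J/K.

ΔS = 40 J/K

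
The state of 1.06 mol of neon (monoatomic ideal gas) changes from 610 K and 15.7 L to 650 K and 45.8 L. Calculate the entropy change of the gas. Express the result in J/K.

ΔS = 10.3 J/K

Entropy is a state function: ΔS = nC_V ln(T₂/T₁) + nR ln(V₂/V₁), with C_V = 3R/2 = 12.47 J mol⁻¹ K⁻¹ for a monoatomic ideal gas.
ΔS = 1.06 × [12.47 × ln(650/610) + 8.314 × ln(45.8/15.7)] = 10.3 J/K.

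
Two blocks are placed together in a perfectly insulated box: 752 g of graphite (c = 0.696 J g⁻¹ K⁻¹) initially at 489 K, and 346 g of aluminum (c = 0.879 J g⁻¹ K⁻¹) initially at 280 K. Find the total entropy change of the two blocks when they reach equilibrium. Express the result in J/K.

ΔS_total = 28.2 J/K

Energy balance: T_f = (m₁c₁T₁ + m₂c₂T₂)/(m₁c₁ + m₂c₂) = 412.19 K.
ΔS₁ = m₁c₁ ln(T_f/T₁) = 523.392 × ln(412.19/489) = -89.44 J/K.
ΔS₂ = m₂c₂ ln(T_f/T₂) = 304.134 × ln(412.19/280) = 117.6 J/K.
ΔS_total = -89.44 + 117.6 = 28.2 J/K.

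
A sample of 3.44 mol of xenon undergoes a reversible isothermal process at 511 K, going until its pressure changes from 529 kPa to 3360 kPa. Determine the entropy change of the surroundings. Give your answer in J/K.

For an isothermal ideal gas ΔS_gas = nR ln(P₁/P₂) = 3.44 × 8.314 × ln(529/3360) = -52.9 J/K.
The process is reversible, so ΔS_surr = −ΔS_gas = 52.9 J/K and ΔS_universe = 0.

ΔS_surr = 52.9 J/K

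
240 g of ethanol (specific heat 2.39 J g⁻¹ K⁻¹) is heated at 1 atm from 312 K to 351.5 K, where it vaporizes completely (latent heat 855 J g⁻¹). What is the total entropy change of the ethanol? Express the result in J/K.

ΔS = 652 J/K

Warming step: ΔS₁ = m c ln(T_tr/T_i) = 240 × 2.39 × ln(351.5/312) = 68.38 J/K.
Phase change: ΔS₂ = +mL/T_tr = 240 × 855 / 351.5 = 583.8 J/K.
ΔS_total = (68.38) + (583.8) = 652 J/K.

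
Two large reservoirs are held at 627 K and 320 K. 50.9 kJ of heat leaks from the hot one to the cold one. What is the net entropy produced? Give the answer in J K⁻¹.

ΔS_hot = −Q/T_H = −50900/627 = -81.18 J/K and ΔS_cold = +Q/T_C = 50900/320 = 159.1 J/K.
ΔS_total = -81.18 + 159.1 = 77.9 J/K, positive as the second law requires.

ΔS_total = 77.9 J/K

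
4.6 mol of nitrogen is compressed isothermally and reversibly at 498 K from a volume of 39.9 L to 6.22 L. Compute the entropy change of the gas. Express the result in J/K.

For an isothermal ideal gas ΔS_gas = nR ln(V₂/V₁) = 4.6 × 8.314 × ln(6.22/39.9) = -71.1 J/K.

ΔS_gas = -71.1 J/K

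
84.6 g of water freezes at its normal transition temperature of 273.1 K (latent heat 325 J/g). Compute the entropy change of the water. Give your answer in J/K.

ΔS = -101 J/K

Heat released by the substance: Q = −mL = −84.6 × 325 = −27495 J.
At constant T, ΔS = Q_rev/T = −27495 / 273.1 = -101 J/K.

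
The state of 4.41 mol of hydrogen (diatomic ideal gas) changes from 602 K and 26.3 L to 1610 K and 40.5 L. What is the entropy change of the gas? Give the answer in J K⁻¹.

Entropy is a state function: ΔS = nC_V ln(T₂/T₁) + nR ln(V₂/V₁), with C_V = 5R/2 = 20.79 J mol⁻¹ K⁻¹ for a diatomic ideal gas.
ΔS = 4.41 × [20.79 × ln(1610/602) + 8.314 × ln(40.5/26.3)] = 106 J/K.

ΔS = 106 J/K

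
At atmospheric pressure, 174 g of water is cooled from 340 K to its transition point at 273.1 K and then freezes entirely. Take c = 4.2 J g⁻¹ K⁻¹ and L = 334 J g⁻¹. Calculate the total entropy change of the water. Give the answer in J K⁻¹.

ΔS = -373 J/K

Cooling step: ΔS₁ = m c ln(T_tr/T_i) = 174 × 4.2 × ln(273.1/340) = -160.1 J/K.
Phase change: ΔS₂ = −mL/T_tr = −174 × 334 / 273.1 = -212.8 J/K.
ΔS_total = (-160.1) + (-212.8) = -373 J/K.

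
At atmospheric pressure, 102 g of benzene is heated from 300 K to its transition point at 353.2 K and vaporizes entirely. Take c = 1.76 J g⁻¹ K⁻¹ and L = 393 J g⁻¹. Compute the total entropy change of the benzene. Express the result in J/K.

ΔS = 143 J/K

Warming step: ΔS₁ = m c ln(T_tr/T_i) = 102 × 1.76 × ln(353.2/300) = 29.31 J/K.
Phase change: ΔS₂ = +mL/T_tr = 102 × 393 / 353.2 = 113.5 J/K.
ΔS_total = (29.31) + (113.5) = 143 J/K.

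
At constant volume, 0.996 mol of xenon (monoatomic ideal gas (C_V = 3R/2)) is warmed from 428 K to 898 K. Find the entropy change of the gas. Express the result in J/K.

ΔS = 9.2 J/K

At constant volume, ΔS = nC_V ln(T₂/T₁) with C_V = 3R/2 = 12.47 J mol⁻¹ K⁻¹.
ΔS = 0.996 × 12.47 × ln(898/428) = 9.2 J/K.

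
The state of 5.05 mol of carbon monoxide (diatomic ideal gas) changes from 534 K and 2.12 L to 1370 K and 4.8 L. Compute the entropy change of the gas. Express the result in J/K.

Entropy is a state function: ΔS = nC_V ln(T₂/T₁) + nR ln(V₂/V₁), with C_V = 5R/2 = 20.79 J mol⁻¹ K⁻¹ for a diatomic ideal gas.
ΔS = 5.05 × [20.79 × ln(1370/534) + 8.314 × ln(4.8/2.12)] = 133 J/K.

ΔS = 133 J/K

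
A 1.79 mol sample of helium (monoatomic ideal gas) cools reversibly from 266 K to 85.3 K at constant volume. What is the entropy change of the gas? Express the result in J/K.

ΔS = -25.4 J/K

At constant volume, ΔS = nC_V ln(T₂/T₁) with C_V = 3R/2 = 12.47 J mol⁻¹ K⁻¹.
ΔS = 1.79 × 12.47 × ln(85.3/266) = -25.4 J/K.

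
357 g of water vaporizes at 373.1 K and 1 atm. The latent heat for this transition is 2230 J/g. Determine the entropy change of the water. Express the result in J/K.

ΔS = 2130 J/K

Heat absorbed by the substance: Q = mL = 357 × 2230 = 796110 J.
At constant T, ΔS = Q_rev/T = 796110 / 373.1 = 2130 J/K.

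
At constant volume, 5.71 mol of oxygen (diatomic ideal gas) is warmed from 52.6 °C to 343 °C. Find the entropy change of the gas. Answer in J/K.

In kelvin: T₁ = 325.75 K, T₂ = 616.15 K. At constant volume, ΔS = nC_V ln(T₂/T₁) with C_V = 5R/2 = 20.79 J mol⁻¹ K⁻¹.
ΔS = 5.71 × 20.79 × ln(616.15/325.75) = 75.6 J/K.

ΔS = 75.6 J/K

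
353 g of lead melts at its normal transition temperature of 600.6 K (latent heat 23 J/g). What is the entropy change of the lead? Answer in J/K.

ΔS = 13.5 J/K

Heat absorbed by the substance: Q = mL = 353 × 23 = 8119 J.
At constant T, ΔS = Q_rev/T = 8119 / 600.6 = 13.5 J/K.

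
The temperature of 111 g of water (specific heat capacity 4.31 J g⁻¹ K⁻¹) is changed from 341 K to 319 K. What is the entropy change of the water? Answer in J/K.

ΔS = -31.9 J/K

ΔS = ∫dQ_rev/T = m c ln(T₂/T₁) = 111 × 4.31 × ln(319/341) = -31.9 J/K.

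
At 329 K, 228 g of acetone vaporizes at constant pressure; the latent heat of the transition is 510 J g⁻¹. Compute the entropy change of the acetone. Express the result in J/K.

Heat absorbed by the substance: Q = mL = 228 × 510 = 116280 J.
At constant T, ΔS = Q_rev/T = 116280 / 329 = 353 J/K.

ΔS = 353 J/K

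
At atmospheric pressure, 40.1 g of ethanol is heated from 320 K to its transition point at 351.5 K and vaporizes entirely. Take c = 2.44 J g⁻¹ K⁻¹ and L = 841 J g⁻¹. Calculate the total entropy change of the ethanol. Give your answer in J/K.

Warming step: ΔS₁ = m c ln(T_tr/T_i) = 40.1 × 2.44 × ln(351.5/320) = 9.186 J/K.
Phase change: ΔS₂ = +mL/T_tr = 40.1 × 841 / 351.5 = 95.94 J/K.
ΔS_total = (9.186) + (95.94) = 105 J/K.

ΔS = 105 J/K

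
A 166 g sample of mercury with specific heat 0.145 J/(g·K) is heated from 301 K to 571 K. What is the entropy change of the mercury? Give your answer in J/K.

ΔS = 15.4 J/K

ΔS = ∫dQ_rev/T = m c ln(T₂/T₁) = 166 × 0.145 × ln(571/301) = 15.4 J/K.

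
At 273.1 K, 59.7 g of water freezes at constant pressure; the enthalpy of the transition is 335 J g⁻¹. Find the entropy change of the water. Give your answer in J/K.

Heat released by the substance: Q = −mL = −59.7 × 335 = −19999.5 J.
At constant T, ΔS = Q_rev/T = −19999.5 / 273.1 = -73.2 J/K.

ΔS = -73.2 J/K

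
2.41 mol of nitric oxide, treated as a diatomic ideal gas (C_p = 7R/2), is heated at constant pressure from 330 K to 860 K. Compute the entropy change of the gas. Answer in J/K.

At constant pressure, ΔS = nC_p ln(T₂/T₁) with C_p = 7R/2 = 29.1 J mol⁻¹ K⁻¹.
ΔS = 2.41 × 29.1 × ln(860/330) = 67.2 J/K.

ΔS = 67.2 J/K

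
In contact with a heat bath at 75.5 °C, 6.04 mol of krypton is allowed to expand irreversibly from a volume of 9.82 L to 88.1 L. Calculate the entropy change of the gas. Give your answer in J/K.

Entropy is a state function, so ΔS_gas depends only on the end states.
For an isothermal ideal gas ΔS_gas = nR ln(V₂/V₁) = 6.04 × 8.314 × ln(88.1/9.82) = 110 J/K.

ΔS_gas = 110 J/K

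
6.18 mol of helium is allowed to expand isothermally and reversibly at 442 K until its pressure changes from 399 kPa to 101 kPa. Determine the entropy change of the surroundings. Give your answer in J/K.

ΔS_surr = -70.6 J/K

For an isothermal ideal gas ΔS_gas = nR ln(P₁/P₂) = 6.18 × 8.314 × ln(399/101) = 70.6 J/K.
The process is reversible, so ΔS_surr = −ΔS_gas = -70.6 J/K and ΔS_universe = 0.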